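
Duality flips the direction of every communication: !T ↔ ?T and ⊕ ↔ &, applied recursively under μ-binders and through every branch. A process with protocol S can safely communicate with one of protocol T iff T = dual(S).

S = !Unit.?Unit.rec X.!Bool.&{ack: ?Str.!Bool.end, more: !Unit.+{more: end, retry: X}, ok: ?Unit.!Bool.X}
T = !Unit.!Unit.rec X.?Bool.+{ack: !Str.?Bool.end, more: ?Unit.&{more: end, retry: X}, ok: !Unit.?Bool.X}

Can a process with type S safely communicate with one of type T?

!Unit vs !Unit  ✗ same direction on both sides — not dual

NO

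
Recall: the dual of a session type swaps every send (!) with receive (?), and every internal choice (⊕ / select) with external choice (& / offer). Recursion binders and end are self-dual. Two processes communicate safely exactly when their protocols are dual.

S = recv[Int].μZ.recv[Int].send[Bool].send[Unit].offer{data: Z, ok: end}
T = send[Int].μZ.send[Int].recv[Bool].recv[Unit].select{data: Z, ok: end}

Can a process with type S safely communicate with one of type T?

YES

recv[Int] ‖ send[Int]  ok
  μZ ‖ μZ  ok (rec unchanged)
    recv[Int] ‖ send[Int]  ok
      send[Bool] ‖ recv[Bool]  ok
        send[Unit] ‖ recv[Unit]  ok
          offer{data,ok} ‖ select{data,ok}  ok label sets agree
            [data]
              Z ‖ Z  ok
            [ok]
              end ‖ end  ok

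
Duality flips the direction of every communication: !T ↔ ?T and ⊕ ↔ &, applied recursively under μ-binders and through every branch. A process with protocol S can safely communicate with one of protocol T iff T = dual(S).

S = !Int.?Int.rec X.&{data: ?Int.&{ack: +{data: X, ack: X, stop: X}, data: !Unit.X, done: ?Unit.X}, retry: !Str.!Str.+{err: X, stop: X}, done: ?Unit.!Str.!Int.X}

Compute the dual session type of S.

!Int = ?Int
  ?Int = !Int
    rec X = rec X  (binder kept)
      &{data,retry,done} = +{data,retry,done}  (external→internal)
        • data:
          ?Int = !Int
            &{ack,data,done} = +{ack,data,done}  (external→internal)
              • ack:
                +{data,ack,stop} = &{data,ack,stop}  (⊕→&)
                  • data:
                    dual(X) = X
                  • ack:
                    dual(X) = X
                  • stop:
                    dual(X) = X
              • data:
                !Unit = ?Unit
                  dual(X) = X
              • done:
                ?Unit = !Unit
                  dual(X) = X
        • retry:
          !Str = ?Str
            !Str = ?Str
              +{err,stop} = &{err,stop}  (⊕→&)
                • err:
                  dual(X) = X
                • stop:
                  dual(X) = X
        • done:
          ?Unit = !Unit
            !Str = ?Str
              !Int = ?Int
                dual(X) = X

?Int.!Int.rec X.+{data: !Int.+{ack: &{data: X, ack: X, stop: X}, data: ?Unit.X, done: !Unit.X}, retry: ?Str.?Str.&{err: X, stop: X}, done: !Unit.?Str.?Int.X}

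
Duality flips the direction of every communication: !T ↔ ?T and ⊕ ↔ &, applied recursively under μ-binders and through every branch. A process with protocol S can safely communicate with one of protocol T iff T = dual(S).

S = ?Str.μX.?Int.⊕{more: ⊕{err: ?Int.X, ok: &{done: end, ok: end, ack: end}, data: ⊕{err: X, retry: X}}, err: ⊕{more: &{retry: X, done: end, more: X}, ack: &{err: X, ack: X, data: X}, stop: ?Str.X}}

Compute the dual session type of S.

!Str.μX.!Int.&{more: &{err: !Int.X, ok: ⊕{done: end, ok: end, ack: end}, data: &{err: X, retry: X}}, err: &{more: ⊕{retry: X, done: end, more: X}, ack: ⊕{err: X, ack: X, data: X}, stop: !Str.X}}

?Str → !Str
  μX → μX  (μ self-dual)
    ?Int → !Int
      ⊕{more,err} → &{more,err}  (select→offer)
        • more:
          ⊕{err,ok,data} → &{err,ok,data}  (select→offer)
            • err:
              ?Int → !Int
                dual(X) = X
            • ok:
              &{done,ok,ack} → ⊕{done,ok,ack}  (&→⊕)
                • done:
                  dual(end) = end
                • ok:
                  dual(end) = end
                • ack:
                  dual(end) = end
            • data:
              ⊕{err,retry} → &{err,retry}  (select→offer)
                • err:
                  dual(X) = X
                • retry:
                  dual(X) = X
        • err:
          ⊕{more,ack,stop} → &{more,ack,stop}  (select→offer)
            • more:
              &{retry,done,more} → ⊕{retry,done,more}  (&→⊕)
                • retry:
                  dual(X) = X
                • done:
                  dual(end) = end
                • more:
                  dual(X) = X
            • ack:
              &{err,ack,data} → ⊕{err,ack,data}  (&→⊕)
                • err:
                  dual(X) = X
                • ack:
                  dual(X) = X
                • data:
                  dual(X) = X
            • stop:
              ?Str → !Str
                dual(X) = X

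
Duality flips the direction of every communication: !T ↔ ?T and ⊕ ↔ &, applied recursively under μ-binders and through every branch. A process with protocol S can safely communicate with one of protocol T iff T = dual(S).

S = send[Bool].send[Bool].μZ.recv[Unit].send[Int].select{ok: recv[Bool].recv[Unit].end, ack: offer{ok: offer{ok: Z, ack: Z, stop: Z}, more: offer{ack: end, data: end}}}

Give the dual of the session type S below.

send[Bool] ↦ recv[Bool]
  send[Bool] ↦ recv[Bool]
    μZ ↦ μZ  (rec unchanged)
      recv[Unit] ↦ send[Unit]
        send[Int] ↦ recv[Int]
          select{ok,ack} ↦ offer{ok,ack}  (select→offer)
            • ok:
              recv[Bool] ↦ send[Bool]
                recv[Unit] ↦ send[Unit]
                  dual(end) = end
            • ack:
              offer{ok,more} ↦ select{ok,more}  (external→internal)
                • ok:
                  offer{ok,ack,stop} ↦ select{ok,ack,stop}  (external→internal)
                    • ok:
                      dual(Z) = Z
                    • ack:
                      dual(Z) = Z
                    • stop:
                      dual(Z) = Z
                • more:
                  offer{ack,data} ↦ select{ack,data}  (external→internal)
                    • ack:
                      dual(end) = end
                    • data:
                      dual(end) = end

recv[Bool].recv[Bool].μZ.send[Unit].recv[Int].offer{ok: send[Bool].send[Unit].end, ack: select{ok: select{ok: Z, ack: Z, stop: Z}, more: select{ack: end, data: end}}}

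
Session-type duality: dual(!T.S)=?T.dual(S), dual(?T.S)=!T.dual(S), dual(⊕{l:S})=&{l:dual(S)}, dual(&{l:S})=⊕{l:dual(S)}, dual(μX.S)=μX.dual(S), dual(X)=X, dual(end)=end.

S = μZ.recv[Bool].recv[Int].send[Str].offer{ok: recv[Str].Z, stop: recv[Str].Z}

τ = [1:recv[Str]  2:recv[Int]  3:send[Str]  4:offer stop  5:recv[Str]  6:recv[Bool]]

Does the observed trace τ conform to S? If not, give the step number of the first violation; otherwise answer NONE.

step 1: got recv[Str], protocol expects recv[Bool]  ✗

1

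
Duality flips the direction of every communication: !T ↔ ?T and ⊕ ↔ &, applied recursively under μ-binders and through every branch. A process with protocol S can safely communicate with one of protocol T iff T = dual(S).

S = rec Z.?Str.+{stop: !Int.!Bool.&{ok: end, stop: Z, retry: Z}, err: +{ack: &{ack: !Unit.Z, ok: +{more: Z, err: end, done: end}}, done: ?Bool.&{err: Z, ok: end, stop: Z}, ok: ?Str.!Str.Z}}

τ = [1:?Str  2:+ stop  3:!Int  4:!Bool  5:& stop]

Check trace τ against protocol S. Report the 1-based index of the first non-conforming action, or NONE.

[1] ?Str  match  residual = +{stop: !Int.!Bool.&{ok: end, stop: rec Z.…, retry: rec Z.…}, err: +{ack: &{ack: !Unit.rec Z.…, ok: +{more: rec Z.…, err: end, done: end}}, done: ?Bool.&{err: rec Z.…, ok: end, stop: rec Z.…}, ok: ?Str.!Str.rec Z.…}}
[2] + stop  match  residual = !Int.!Bool.&{ok: end, stop: rec Z.…, retry: rec Z.…}
[3] !Int  match  residual = !Bool.&{ok: end, stop: rec Z.…, retry: rec Z.…}
[4] !Bool  match  residual = &{ok: end, stop: rec Z.…, retry: rec Z.…}
[5] & stop  match  residual = rec Z.…
all 5 steps conform

NONE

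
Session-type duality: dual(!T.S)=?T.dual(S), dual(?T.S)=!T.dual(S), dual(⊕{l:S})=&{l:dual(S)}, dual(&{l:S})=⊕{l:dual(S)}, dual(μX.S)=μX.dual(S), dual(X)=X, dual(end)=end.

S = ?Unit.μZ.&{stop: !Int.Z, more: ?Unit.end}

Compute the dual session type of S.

!Unit.μZ.⊕{stop: ?Int.Z, more: !Unit.end}

?Unit = !Unit
  μZ = μZ  (rec unchanged)
    &{stop,more} = ⊕{stop,more}  (offer→select)
      case stop:
        !Int = ?Int
          dual(Z) = Z
      case more:
        ?Unit = !Unit
          dual(end) = end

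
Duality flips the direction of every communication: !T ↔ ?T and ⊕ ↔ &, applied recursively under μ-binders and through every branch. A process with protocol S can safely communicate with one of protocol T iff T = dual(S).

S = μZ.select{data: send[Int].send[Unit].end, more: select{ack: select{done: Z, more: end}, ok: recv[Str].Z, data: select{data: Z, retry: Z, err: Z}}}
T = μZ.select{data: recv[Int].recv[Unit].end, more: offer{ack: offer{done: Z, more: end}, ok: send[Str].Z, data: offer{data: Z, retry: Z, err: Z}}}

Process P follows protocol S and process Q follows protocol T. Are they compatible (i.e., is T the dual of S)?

NO

μZ vs μZ  ✓ (μ self-dual)
  select{data,more} vs select{data,more}  ✗ choice polarity not flipped — not dual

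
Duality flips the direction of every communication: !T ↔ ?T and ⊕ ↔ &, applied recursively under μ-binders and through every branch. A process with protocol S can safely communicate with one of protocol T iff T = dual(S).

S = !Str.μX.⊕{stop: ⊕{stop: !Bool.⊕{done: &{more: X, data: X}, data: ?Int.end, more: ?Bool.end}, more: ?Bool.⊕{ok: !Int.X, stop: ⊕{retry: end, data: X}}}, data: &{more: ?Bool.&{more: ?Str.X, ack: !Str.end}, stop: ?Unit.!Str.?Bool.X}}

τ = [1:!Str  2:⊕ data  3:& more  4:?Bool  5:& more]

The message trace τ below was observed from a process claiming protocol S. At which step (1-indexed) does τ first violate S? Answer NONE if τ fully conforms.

NONE

@1 !Str  match  state: μX.…
@2 ⊕ data  match  state: &{more: ?Bool.&{more: ?Str.μX.…, ack: !Str.end}, stop: ?Unit.!Str.?Bool.μX.…}
@3 & more  match  state: ?Bool.&{more: ?Str.μX.…, ack: !Str.end}
@4 ?Bool  match  state: &{more: ?Str.μX.…, ack: !Str.end}
@5 & more  match  state: ?Str.μX.…
τ conforms to S (length 5)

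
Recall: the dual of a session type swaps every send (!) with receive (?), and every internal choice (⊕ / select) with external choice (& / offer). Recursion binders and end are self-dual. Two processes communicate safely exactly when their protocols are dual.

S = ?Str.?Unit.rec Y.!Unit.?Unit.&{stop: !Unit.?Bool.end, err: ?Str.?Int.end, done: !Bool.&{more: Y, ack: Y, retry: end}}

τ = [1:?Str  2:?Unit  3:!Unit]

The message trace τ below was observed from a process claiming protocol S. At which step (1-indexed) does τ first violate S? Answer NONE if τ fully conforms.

NONE

@1 ?Str  match  residual = ?Unit.rec Y.…
@2 ?Unit  match  residual = rec Y.…
@3 !Unit  match  residual = ?Unit.&{stop: !Unit.?Bool.end, err: ?Str.?Int.end, done: !Bool.&{more: rec Y.…, ack: rec Y.…, retry: end}}
τ conforms to S (length 3)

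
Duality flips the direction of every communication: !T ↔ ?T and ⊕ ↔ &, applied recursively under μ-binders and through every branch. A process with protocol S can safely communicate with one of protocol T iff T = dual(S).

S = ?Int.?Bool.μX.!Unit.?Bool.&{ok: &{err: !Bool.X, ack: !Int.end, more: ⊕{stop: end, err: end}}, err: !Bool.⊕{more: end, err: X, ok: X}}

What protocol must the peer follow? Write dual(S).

!Int.!Bool.μX.?Unit.!Bool.⊕{ok: ⊕{err: ?Bool.X, ack: ?Int.end, more: &{stop: end, err: end}}, err: ?Bool.&{more: end, err: X, ok: X}}

?Int ↦ !Int
  ?Bool ↦ !Bool
    μX ↦ μX  (rec unchanged)
      !Unit ↦ ?Unit
        ?Bool ↦ !Bool
          &{ok,err} ↦ ⊕{ok,err}  (external→internal)
            • ok:
              &{err,ack,more} ↦ ⊕{err,ack,more}  (external→internal)
                • err:
                  !Bool ↦ ?Bool
                    dual(X) = X
                • ack:
                  !Int ↦ ?Int
                    dual(end) = end
                • more:
                  ⊕{stop,err} ↦ &{stop,err}  (⊕→&)
                    • stop:
                      dual(end) = end
                    • err:
                      dual(end) = end
            • err:
              !Bool ↦ ?Bool
                ⊕{more,err,ok} ↦ &{more,err,ok}  (⊕→&)
                  • more:
                    dual(end) = end
                  • err:
                    dual(X) = X
                  • ok:
                    dual(X) = X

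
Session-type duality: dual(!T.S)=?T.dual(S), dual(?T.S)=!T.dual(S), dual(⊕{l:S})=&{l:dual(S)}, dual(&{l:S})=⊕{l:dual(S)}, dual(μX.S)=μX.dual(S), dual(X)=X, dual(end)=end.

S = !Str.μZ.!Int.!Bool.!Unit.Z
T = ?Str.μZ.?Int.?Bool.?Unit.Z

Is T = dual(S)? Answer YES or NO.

YES

!Str vs ?Str  ok
  μZ vs μZ  ok (rec unchanged)
    !Int vs ?Int  ok
      !Bool vs ?Bool  ok
        !Unit vs ?Unit  ok
          Z vs Z  ok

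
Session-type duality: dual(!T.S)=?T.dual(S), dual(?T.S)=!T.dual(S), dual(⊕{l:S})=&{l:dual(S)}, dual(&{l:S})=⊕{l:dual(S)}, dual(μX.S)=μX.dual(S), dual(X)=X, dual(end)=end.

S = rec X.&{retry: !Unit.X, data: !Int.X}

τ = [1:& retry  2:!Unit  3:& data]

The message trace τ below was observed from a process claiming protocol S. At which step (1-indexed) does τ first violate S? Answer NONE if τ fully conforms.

@1 & retry  ✓  state: !Unit.rec X.…
@2 !Unit  ✓  state: rec X.…
@3 & data  ✓  state: !Int.rec X.…
τ conforms to S (length 3)

NONE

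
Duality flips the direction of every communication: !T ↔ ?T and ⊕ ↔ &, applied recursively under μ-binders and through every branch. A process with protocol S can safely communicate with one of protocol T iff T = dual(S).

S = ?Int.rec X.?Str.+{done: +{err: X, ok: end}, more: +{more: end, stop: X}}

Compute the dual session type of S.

!Int.rec X.!Str.&{done: &{err: X, ok: end}, more: &{more: end, stop: X}}

?Int → !Int
  rec X → rec X  (binder kept)
    ?Str → !Str
      +{done,more} → &{done,more}  (select→offer)
        case done:
          +{err,ok} → &{err,ok}  (select→offer)
            case err:
              X ↦ X
            case ok:
              end ↦ end
        case more:
          +{more,stop} → &{more,stop}  (select→offer)
            case more:
              end ↦ end
            case stop:
              X ↦ X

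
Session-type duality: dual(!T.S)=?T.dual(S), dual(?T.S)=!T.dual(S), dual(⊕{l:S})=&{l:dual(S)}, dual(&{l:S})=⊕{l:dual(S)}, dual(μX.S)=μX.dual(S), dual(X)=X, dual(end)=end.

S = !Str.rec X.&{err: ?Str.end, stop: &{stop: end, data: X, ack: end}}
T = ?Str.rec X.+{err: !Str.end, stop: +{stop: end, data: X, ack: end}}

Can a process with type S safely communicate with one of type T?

YES

!Str vs ?Str  ✓
  rec X vs rec X  ✓ (rec unchanged)
    &{err,stop} vs +{err,stop}  ✓ label sets agree
      case err:
        ?Str vs !Str  ✓
          end vs end  ✓
      case stop:
        &{stop,data,ack} vs +{stop,data,ack}  ✓ label sets agree
          case stop:
            end vs end  ✓
          case data:
            X vs X  ✓
          case ack:
            end vs end  ✓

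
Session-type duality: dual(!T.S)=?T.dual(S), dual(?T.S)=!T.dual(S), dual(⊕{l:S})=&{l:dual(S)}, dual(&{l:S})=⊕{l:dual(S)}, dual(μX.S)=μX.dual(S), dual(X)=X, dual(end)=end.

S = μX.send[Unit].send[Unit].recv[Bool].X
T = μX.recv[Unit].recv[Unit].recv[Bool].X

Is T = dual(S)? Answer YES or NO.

μX | μX  ✓ (rec unchanged)
  send[Unit] | recv[Unit]  ✓
    send[Unit] | recv[Unit]  ✓
      recv[Bool] | recv[Bool]  ✗ same direction on both sides — not dual

NO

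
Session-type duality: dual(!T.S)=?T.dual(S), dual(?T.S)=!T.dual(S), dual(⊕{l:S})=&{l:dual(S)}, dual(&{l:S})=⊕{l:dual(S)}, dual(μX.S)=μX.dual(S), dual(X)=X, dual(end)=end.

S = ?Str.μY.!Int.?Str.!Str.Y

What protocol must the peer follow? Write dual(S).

?Str ↦ !Str
  μY ↦ μY  (rec unchanged)
    !Int ↦ ?Int
      ?Str ↦ !Str
        !Str ↦ ?Str
          dual(Y) = Y

!Str.μY.?Int.!Str.?Str.Y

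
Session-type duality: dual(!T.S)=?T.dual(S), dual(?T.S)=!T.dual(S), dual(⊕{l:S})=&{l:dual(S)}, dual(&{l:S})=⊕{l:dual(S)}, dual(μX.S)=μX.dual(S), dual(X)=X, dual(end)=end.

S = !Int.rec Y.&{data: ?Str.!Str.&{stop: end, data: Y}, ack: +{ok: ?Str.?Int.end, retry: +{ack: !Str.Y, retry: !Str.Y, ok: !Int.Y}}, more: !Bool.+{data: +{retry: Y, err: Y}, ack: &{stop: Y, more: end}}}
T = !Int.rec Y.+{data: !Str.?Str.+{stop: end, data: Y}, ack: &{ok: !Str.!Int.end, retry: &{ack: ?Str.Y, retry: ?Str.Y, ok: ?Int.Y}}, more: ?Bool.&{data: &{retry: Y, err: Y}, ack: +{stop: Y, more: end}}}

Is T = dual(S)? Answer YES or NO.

!Int | !Int  ✗ same direction on both sides — not dual

NO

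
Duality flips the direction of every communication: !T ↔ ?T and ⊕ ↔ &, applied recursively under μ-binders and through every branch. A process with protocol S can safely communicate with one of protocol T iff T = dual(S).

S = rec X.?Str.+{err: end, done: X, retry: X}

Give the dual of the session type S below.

rec X.!Str.&{err: end, done: X, retry: X}

rec X → rec X  (rec unchanged)
  ?Str → !Str
    +{err,done,retry} → &{err,done,retry}  (internal→external)
      • err:
        end ↦ end
      • done:
        X ↦ X
      • retry:
        X ↦ X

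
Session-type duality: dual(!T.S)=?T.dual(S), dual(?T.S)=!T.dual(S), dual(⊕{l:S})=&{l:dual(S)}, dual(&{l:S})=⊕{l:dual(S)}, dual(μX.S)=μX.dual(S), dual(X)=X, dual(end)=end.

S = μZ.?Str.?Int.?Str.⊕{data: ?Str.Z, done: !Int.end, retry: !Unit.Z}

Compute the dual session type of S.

μZ.!Str.!Int.!Str.&{data: !Str.Z, done: ?Int.end, retry: ?Unit.Z}

μZ ↦ μZ  (rec unchanged)
  ?Str ↦ !Str
    ?Int ↦ !Int
      ?Str ↦ !Str
        ⊕{data,done,retry} ↦ &{data,done,retry}  (⊕→&)
          • data:
            ?Str ↦ !Str
              Z self-dual
          • done:
            !Int ↦ ?Int
              end self-dual
          • retry:
            !Unit ↦ ?Unit
              Z self-dual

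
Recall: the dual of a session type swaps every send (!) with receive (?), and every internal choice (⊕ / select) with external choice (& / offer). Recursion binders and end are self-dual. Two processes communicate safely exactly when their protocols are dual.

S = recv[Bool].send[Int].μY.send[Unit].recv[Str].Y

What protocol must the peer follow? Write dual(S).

send[Bool].recv[Int].μY.recv[Unit].send[Str].Y

recv[Bool] ↦ send[Bool]
  send[Int] ↦ recv[Int]
    μY ↦ μY  (μ self-dual)
      send[Unit] ↦ recv[Unit]
        recv[Str] ↦ send[Str]
          Y ↦ Y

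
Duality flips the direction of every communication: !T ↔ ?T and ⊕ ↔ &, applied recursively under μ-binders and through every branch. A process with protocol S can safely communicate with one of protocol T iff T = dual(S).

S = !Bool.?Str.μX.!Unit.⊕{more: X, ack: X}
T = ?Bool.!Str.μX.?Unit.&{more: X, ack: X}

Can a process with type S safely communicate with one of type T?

!Bool ‖ ?Bool  ✓
  ?Str ‖ !Str  ✓
    μX ‖ μX  ✓ (μ self-dual)
      !Unit ‖ ?Unit  ✓
        ⊕{more,ack} ‖ &{more,ack}  ✓ labels match
          case more:
            X ‖ X  ✓
          case ack:
            X ‖ X  ✓

YES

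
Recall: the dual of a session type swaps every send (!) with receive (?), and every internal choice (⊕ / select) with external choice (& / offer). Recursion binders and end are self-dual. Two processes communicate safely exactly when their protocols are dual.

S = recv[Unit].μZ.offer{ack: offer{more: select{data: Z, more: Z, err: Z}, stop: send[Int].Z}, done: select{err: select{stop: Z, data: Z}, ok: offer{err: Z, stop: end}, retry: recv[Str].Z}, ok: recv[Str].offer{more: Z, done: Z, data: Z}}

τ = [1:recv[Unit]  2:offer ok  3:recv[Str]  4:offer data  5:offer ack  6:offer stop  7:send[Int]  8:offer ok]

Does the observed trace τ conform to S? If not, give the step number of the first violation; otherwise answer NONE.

[1] recv[Unit]  ✓  residual = μZ.…
[2] offer ok  ✓  residual = recv[Str].offer{more: μZ.…, done: μZ.…, data: μZ.…}
[3] recv[Str]  ✓  residual = offer{more: μZ.…, done: μZ.…, data: μZ.…}
[4] offer data  ✓  residual = μZ.…
[5] offer ack  ✓  residual = offer{more: select{data: μZ.…, more: μZ.…, err: μZ.…}, stop: send[Int].μZ.…}
[6] offer stop  ✓  residual = send[Int].μZ.…
[7] send[Int]  ✓  residual = μZ.…
[8] offer ok  ✓  residual = recv[Str].offer{more: μZ.…, done: μZ.…, data: μZ.…}
τ conforms to S (length 8)

NONE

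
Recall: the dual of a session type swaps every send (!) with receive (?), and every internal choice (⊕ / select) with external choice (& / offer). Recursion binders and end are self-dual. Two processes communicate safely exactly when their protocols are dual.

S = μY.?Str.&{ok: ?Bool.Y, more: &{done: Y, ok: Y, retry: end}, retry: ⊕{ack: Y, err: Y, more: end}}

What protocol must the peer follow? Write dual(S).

μY.!Str.⊕{ok: !Bool.Y, more: ⊕{done: Y, ok: Y, retry: end}, retry: &{ack: Y, err: Y, more: end}}

μY ↦ μY  (μ self-dual)
  ?Str ↦ !Str
    &{ok,more,retry} ↦ ⊕{ok,more,retry}  (external→internal)
      • ok:
        ?Bool ↦ !Bool
          dual(Y) = Y
      • more:
        &{done,ok,retry} ↦ ⊕{done,ok,retry}  (external→internal)
          • done:
            dual(Y) = Y
          • ok:
            dual(Y) = Y
          • retry:
            dual(end) = end
      • retry:
        ⊕{ack,err,more} ↦ &{ack,err,more}  (select→offer)
          • ack:
            dual(Y) = Y
          • err:
            dual(Y) = Y
          • more:
            dual(end) = end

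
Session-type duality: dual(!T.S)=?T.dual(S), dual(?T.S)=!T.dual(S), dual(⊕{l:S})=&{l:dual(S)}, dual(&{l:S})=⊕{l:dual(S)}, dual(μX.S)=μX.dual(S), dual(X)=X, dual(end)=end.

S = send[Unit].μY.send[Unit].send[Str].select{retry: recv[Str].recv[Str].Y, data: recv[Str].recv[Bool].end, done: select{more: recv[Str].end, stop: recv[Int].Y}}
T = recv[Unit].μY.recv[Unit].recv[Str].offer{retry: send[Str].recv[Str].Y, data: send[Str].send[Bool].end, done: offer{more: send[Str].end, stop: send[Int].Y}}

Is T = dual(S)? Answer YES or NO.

NO

send[Unit] ‖ recv[Unit]  match
  μY ‖ μY  match (binder kept)
    send[Unit] ‖ recv[Unit]  match
      send[Str] ‖ recv[Str]  match
        select{retry,data,done} ‖ offer{retry,data,done}  match label sets agree
          case retry:
            recv[Str] ‖ send[Str]  match
              recv[Str] ‖ recv[Str]  ✗ same direction on both sides — not dual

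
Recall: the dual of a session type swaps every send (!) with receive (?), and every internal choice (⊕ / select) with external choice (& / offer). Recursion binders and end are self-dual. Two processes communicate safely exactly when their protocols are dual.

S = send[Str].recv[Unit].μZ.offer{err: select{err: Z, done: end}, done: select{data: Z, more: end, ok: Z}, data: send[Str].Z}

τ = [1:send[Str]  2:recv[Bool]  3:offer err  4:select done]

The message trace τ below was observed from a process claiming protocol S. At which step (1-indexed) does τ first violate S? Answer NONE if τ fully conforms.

[1] send[Str]  ok  state: recv[Unit].μZ.…
[2] got recv[Bool], protocol expects recv[Unit]  ✗

2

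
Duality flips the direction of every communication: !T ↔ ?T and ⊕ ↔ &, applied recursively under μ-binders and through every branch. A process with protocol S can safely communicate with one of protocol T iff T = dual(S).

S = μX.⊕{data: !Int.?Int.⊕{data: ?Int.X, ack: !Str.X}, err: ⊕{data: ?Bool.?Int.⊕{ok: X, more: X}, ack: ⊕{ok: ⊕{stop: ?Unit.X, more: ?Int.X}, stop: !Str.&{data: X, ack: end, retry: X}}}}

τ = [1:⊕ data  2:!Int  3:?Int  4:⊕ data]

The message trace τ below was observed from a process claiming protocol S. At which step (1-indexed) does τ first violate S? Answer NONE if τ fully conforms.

[1] ⊕ data  ✓  now at !Int.?Int.⊕{data: ?Int.μX.…, ack: !Str.μX.…}
[2] !Int  ✓  now at ?Int.⊕{data: ?Int.μX.…, ack: !Str.μX.…}
[3] ?Int  ✓  now at ⊕{data: ?Int.μX.…, ack: !Str.μX.…}
[4] ⊕ data  ✓  now at ?Int.μX.…
τ conforms to S (length 4)

NONE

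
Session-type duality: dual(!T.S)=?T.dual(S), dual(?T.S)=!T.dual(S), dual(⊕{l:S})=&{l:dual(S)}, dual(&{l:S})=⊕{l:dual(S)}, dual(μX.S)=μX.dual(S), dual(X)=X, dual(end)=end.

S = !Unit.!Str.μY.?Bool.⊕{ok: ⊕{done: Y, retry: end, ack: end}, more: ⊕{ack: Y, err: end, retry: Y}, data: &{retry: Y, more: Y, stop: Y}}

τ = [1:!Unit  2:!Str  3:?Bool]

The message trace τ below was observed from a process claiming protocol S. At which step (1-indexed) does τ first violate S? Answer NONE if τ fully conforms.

NONE

step 1: !Unit  ✓  state: !Str.μY.…
step 2: !Str  ✓  state: μY.…
step 3: ?Bool  ✓  state: ⊕{ok: ⊕{done: μY.…, retry: end, ack: end}, more: ⊕{ack: μY.…, err: end, retry: μY.…}, data: &{retry: μY.…, more: μY.…, stop: μY.…}}
trace exhausted — no violation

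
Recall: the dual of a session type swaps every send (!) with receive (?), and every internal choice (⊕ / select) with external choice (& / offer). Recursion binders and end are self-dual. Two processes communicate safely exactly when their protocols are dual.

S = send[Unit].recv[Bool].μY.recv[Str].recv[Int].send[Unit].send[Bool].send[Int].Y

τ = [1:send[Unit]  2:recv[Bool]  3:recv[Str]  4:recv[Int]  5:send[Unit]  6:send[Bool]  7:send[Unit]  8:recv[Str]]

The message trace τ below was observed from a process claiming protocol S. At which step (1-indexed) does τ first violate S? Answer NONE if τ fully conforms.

7

[1] send[Unit]  ✓  residual = recv[Bool].μY.…
[2] recv[Bool]  ✓  residual = μY.…
[3] recv[Str]  ✓  residual = recv[Int].send[Unit].send[Bool].send[Int].μY.…
[4] recv[Int]  ✓  residual = send[Unit].send[Bool].send[Int].μY.…
[5] send[Unit]  ✓  residual = send[Bool].send[Int].μY.…
[6] send[Bool]  ✓  residual = send[Int].μY.…
[7] got send[Unit], protocol expects send[Int]  ✗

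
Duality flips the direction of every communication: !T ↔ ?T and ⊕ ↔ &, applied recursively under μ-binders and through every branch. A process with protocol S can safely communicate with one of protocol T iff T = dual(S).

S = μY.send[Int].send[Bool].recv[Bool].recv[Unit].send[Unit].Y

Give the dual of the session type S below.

μY → μY  (binder kept)
  send[Int] → recv[Int]
    send[Bool] → recv[Bool]
      recv[Bool] → send[Bool]
        recv[Unit] → send[Unit]
          send[Unit] → recv[Unit]
            dual(Y) = Y

μY.recv[Int].recv[Bool].send[Bool].send[Unit].recv[Unit].Y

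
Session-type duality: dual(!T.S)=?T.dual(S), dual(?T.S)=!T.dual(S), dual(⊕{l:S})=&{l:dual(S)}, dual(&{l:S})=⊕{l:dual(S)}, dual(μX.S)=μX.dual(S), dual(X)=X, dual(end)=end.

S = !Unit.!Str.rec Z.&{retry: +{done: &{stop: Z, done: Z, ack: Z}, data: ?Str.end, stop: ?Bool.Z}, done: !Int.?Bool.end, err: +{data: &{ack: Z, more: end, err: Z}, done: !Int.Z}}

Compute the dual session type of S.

?Unit.?Str.rec Z.+{retry: &{done: +{stop: Z, done: Z, ack: Z}, data: !Str.end, stop: !Bool.Z}, done: ?Int.!Bool.end, err: &{data: +{ack: Z, more: end, err: Z}, done: ?Int.Z}}

!Unit ↦ ?Unit
  !Str ↦ ?Str
    rec Z ↦ rec Z  (binder kept)
      &{retry,done,err} ↦ +{retry,done,err}  (&→⊕)
        • retry:
          +{done,data,stop} ↦ &{done,data,stop}  (⊕→&)
            • done:
              &{stop,done,ack} ↦ +{stop,done,ack}  (&→⊕)
                • stop:
                  Z ↦ Z
                • done:
                  Z ↦ Z
                • ack:
                  Z ↦ Z
            • data:
              ?Str ↦ !Str
                end ↦ end
            • stop:
              ?Bool ↦ !Bool
                Z ↦ Z
        • done:
          !Int ↦ ?Int
            ?Bool ↦ !Bool
              end ↦ end
        • err:
          +{data,done} ↦ &{data,done}  (⊕→&)
            • data:
              &{ack,more,err} ↦ +{ack,more,err}  (&→⊕)
                • ack:
                  Z ↦ Z
                • more:
                  end ↦ end
                • err:
                  Z ↦ Z
            • done:
              !Int ↦ ?Int
                Z ↦ Z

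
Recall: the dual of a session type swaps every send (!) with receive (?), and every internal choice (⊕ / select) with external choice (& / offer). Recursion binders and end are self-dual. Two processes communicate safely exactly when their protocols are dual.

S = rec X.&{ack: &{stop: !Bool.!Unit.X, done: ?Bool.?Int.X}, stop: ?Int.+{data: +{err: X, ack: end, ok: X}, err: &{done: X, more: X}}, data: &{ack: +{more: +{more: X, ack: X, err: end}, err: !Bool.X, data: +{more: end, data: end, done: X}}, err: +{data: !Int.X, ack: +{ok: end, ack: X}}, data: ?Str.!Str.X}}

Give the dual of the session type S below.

rec X ↦ rec X  (rec unchanged)
  &{ack,stop,data} ↦ +{ack,stop,data}  (offer→select)
    • ack:
      &{stop,done} ↦ +{stop,done}  (offer→select)
        • stop:
          !Bool ↦ ?Bool
            !Unit ↦ ?Unit
              dual(X) = X
        • done:
          ?Bool ↦ !Bool
            ?Int ↦ !Int
              dual(X) = X
    • stop:
      ?Int ↦ !Int
        +{data,err} ↦ &{data,err}  (⊕→&)
          • data:
            +{err,ack,ok} ↦ &{err,ack,ok}  (⊕→&)
              • err:
                dual(X) = X
              • ack:
                dual(end) = end
              • ok:
                dual(X) = X
          • err:
            &{done,more} ↦ +{done,more}  (offer→select)
              • done:
                dual(X) = X
              • more:
                dual(X) = X
    • data:
      &{ack,err,data} ↦ +{ack,err,data}  (offer→select)
        • ack:
          +{more,err,data} ↦ &{more,err,data}  (⊕→&)
            • more:
              +{more,ack,err} ↦ &{more,ack,err}  (⊕→&)
                • more:
                  dual(X) = X
                • ack:
                  dual(X) = X
                • err:
                  dual(end) = end
            • err:
              !Bool ↦ ?Bool
                dual(X) = X
            • data:
              +{more,data,done} ↦ &{more,data,done}  (⊕→&)
                • more:
                  dual(end) = end
                • data:
                  dual(end) = end
                • done:
                  dual(X) = X
        • err:
          +{data,ack} ↦ &{data,ack}  (⊕→&)
            • data:
              !Int ↦ ?Int
                dual(X) = X
            • ack:
              +{ok,ack} ↦ &{ok,ack}  (⊕→&)
                • ok:
                  dual(end) = end
                • ack:
                  dual(X) = X
        • data:
          ?Str ↦ !Str
            !Str ↦ ?Str
              dual(X) = X

rec X.+{ack: +{stop: ?Bool.?Unit.X, done: !Bool.!Int.X}, stop: !Int.&{data: &{err: X, ack: end, ok: X}, err: +{done: X, more: X}}, data: +{ack: &{more: &{more: X, ack: X, err: end}, err: ?Bool.X, data: &{more: end, data: end, done: X}}, err: &{data: ?Int.X, ack: &{ok: end, ack: X}}, data: !Str.?Str.X}}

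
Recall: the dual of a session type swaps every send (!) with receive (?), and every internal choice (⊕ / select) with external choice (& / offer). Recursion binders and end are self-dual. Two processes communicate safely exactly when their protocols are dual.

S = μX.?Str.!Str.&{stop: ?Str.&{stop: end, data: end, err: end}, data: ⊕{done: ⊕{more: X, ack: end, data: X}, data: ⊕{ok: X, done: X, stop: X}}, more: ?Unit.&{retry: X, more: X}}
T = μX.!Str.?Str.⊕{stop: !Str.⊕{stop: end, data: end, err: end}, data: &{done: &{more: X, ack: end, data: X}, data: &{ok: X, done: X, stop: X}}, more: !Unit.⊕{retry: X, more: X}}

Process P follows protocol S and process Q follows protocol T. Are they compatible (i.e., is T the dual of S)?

YES

μX | μX  ok (μ self-dual)
  ?Str | !Str  ok
    !Str | ?Str  ok
      &{stop,data,more} | ⊕{stop,data,more}  ok labels match
        [stop]
          ?Str | !Str  ok
            &{stop,data,err} | ⊕{stop,data,err}  ok labels match
              [stop]
                end | end  ok
              [data]
                end | end  ok
              [err]
                end | end  ok
        [data]
          ⊕{done,data} | &{done,data}  ok labels match
            [done]
              ⊕{more,ack,data} | &{more,ack,data}  ok labels match
                [more]
                  X | X  ok
                [ack]
                  end | end  ok
                [data]
                  X | X  ok
            [data]
              ⊕{ok,done,stop} | &{ok,done,stop}  ok labels match
                [ok]
                  X | X  ok
                [done]
                  X | X  ok
                [stop]
                  X | X  ok
        [more]
          ?Unit | !Unit  ok
            &{retry,more} | ⊕{retry,more}  ok labels match
              [retry]
                X | X  ok
              [more]
                X | X  ok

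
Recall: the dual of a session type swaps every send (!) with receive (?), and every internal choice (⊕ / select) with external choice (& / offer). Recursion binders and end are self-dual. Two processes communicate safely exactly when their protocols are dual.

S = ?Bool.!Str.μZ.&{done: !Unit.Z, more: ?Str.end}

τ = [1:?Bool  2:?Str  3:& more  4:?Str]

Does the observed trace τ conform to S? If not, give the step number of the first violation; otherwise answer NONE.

@1 ?Bool  ok  now at !Str.μZ.…
@2 got ?Str, protocol expects !Str  ✗

2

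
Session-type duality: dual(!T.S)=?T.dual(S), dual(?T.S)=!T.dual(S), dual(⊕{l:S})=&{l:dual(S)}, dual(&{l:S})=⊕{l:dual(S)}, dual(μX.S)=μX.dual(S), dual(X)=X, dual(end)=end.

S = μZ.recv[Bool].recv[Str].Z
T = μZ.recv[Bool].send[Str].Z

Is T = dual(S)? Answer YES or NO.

μZ | μZ  ok (μ self-dual)
  recv[Bool] | recv[Bool]  ✗ same direction on both sides — not dual

NO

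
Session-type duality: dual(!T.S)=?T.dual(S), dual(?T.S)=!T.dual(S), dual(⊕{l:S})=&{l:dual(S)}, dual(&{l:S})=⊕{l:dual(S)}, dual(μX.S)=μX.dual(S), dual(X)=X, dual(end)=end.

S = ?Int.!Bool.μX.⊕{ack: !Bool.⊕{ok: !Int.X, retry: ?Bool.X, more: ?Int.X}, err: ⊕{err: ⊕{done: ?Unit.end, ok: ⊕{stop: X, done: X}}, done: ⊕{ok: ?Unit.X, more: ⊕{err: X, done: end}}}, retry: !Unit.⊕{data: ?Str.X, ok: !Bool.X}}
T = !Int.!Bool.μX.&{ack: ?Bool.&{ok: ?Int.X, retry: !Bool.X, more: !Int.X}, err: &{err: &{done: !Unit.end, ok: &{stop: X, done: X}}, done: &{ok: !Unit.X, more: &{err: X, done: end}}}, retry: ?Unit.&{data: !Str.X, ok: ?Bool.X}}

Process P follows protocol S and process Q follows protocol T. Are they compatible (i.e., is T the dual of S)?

NO

?Int ‖ !Int  match
  !Bool ‖ !Bool  ✗ same direction on both sides — not dual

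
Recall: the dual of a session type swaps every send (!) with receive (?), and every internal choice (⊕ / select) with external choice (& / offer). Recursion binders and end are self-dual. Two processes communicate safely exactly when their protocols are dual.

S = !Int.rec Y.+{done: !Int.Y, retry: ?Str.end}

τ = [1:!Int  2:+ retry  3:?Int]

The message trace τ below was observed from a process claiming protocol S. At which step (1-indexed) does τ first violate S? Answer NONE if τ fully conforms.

3

@1 !Int  ✓  state: rec Y.…
@2 + retry  ✓  state: ?Str.end
@3 got ?Int, protocol expects ?Str  ✗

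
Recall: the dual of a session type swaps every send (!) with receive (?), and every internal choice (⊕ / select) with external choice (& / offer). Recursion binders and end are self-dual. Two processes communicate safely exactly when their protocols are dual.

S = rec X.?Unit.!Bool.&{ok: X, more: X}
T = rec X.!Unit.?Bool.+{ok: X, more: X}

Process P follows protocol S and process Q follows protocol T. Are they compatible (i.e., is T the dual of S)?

YES

rec X vs rec X  match (rec unchanged)
  ?Unit vs !Unit  match
    !Bool vs ?Bool  match
      &{ok,more} vs +{ok,more}  match labels match
        [ok]
          X vs X  match
        [more]
          X vs X  match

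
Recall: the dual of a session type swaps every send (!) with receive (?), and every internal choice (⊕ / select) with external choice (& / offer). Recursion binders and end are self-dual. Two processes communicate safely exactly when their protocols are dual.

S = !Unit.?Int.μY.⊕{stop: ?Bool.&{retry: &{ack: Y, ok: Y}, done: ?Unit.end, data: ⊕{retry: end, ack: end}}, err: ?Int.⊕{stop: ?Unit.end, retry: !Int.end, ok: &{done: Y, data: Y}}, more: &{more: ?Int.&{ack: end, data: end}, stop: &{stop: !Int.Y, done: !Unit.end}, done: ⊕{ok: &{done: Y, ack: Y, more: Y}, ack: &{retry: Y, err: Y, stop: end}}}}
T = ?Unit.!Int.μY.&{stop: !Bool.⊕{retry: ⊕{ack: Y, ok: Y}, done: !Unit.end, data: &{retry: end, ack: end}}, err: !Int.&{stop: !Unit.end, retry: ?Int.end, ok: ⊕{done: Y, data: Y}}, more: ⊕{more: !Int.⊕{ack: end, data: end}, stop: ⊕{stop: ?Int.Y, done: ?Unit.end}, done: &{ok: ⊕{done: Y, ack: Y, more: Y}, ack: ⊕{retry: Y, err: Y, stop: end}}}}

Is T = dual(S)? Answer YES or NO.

YES

!Unit | ?Unit  match
  ?Int | !Int  match
    μY | μY  match (rec unchanged)
      ⊕{stop,err,more} | &{stop,err,more}  match label sets agree
        • stop:
          ?Bool | !Bool  match
            &{retry,done,data} | ⊕{retry,done,data}  match label sets agree
              • retry:
                &{ack,ok} | ⊕{ack,ok}  match label sets agree
                  • ack:
                    Y | Y  match
                  • ok:
                    Y | Y  match
              • done:
                ?Unit | !Unit  match
                  end | end  match
              • data:
                ⊕{retry,ack} | &{retry,ack}  match label sets agree
                  • retry:
                    end | end  match
                  • ack:
                    end | end  match
        • err:
          ?Int | !Int  match
            ⊕{stop,retry,ok} | &{stop,retry,ok}  match label sets agree
              • stop:
                ?Unit | !Unit  match
                  end | end  match
              • retry:
                !Int | ?Int  match
                  end | end  match
              • ok:
                &{done,data} | ⊕{done,data}  match label sets agree
                  • done:
                    Y | Y  match
                  • data:
                    Y | Y  match
        • more:
          &{more,stop,done} | ⊕{more,stop,done}  match label sets agree
            • more:
              ?Int | !Int  match
                &{ack,data} | ⊕{ack,data}  match label sets agree
                  • ack:
                    end | end  match
                  • data:
                    end | end  match
            • stop:
              &{stop,done} | ⊕{stop,done}  match label sets agree
                • stop:
                  !Int | ?Int  match
                    Y | Y  match
                • done:
                  !Unit | ?Unit  match
                    end | end  match
            • done:
              ⊕{ok,ack} | &{ok,ack}  match label sets agree
                • ok:
                  &{done,ack,more} | ⊕{done,ack,more}  match label sets agree
                    • done:
                      Y | Y  match
                    • ack:
                      Y | Y  match
                    • more:
                      Y | Y  match
                • ack:
                  &{retry,err,stop} | ⊕{retry,err,stop}  match label sets agree
                    • retry:
                      Y | Y  match
                    • err:
                      Y | Y  match
                    • stop:
                      end | end  match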